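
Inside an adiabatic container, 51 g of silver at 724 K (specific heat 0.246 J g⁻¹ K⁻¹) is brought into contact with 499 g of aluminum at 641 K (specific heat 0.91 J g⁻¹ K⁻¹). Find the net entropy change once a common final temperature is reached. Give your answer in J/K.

ΔS_total = 0.0941 J/K

Energy balance: T_f = (m₁c₁T₁ + m₂c₂T₂)/(m₁c₁ + m₂c₂) = 643.23 K.
ΔS₁ = m₁c₁ ln(T_f/T₁) = 12.546 × ln(643.23/724) = -1.484 J/K.
ΔS₂ = m₂c₂ ln(T_f/T₂) = 454.09 × ln(643.23/641) = 1.5781 J/K.
ΔS_total = -1.484 + 1.5781 = 0.0941 J/K.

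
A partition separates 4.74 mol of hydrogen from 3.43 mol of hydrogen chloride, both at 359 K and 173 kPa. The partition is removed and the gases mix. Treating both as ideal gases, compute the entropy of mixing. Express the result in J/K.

ΔS_mix = 46.2 J/K

Mole fractions: x_A = 4.74/8.17 = 0.58, x_B = 0.42.
ΔS_mix = −R(n_A ln x_A + n_B ln x_B) = −8.314 × (4.74 ln 0.58 + 3.43 ln 0.42) = 46.2 J/K.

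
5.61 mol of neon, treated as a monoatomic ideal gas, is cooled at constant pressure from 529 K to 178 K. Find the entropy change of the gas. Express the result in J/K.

ΔS = -127 J/K

At constant pressure, ΔS = nC_p ln(T₂/T₁) with C_p = 5R/2 = 20.79 J mol⁻¹ K⁻¹.
ΔS = 5.61 × 20.79 × ln(178/529) = -127 J/K.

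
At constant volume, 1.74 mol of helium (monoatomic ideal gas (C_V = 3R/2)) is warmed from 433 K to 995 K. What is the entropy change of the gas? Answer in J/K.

ΔS = 18.1 J/K

At constant volume, ΔS = nC_V ln(T₂/T₁) with C_V = 3R/2 = 12.47 J mol⁻¹ K⁻¹.
ΔS = 1.74 × 12.47 × ln(995/433) = 18.1 J/K.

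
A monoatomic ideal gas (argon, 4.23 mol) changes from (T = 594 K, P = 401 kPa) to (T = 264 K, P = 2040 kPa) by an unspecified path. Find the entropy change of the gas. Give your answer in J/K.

ΔS = nC_p ln(T₂/T₁) − nR ln(P₂/P₁), with C_p = 5R/2 = 20.79 J mol⁻¹ K⁻¹ for a monoatomic ideal gas.
ΔS = 4.23 × [20.79 × ln(264/594) − 8.314 × ln(2040/401)] = -129 J/K.

ΔS = -129 J/K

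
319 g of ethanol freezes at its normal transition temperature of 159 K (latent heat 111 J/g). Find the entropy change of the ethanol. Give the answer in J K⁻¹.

ΔS = -223 J/K

Heat released by the substance: Q = −mL = −319 × 111 = −35409 J.
At constant T, ΔS = Q_rev/T = −35409 / 159 = -223 J/K.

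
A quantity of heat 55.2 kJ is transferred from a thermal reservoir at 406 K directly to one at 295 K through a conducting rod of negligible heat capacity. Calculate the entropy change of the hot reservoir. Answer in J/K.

The hot reservoir loses heat Q, so ΔS_hot = −Q/T_H = −55200/406 = -136 J/K.

ΔS_hot = -136 J/K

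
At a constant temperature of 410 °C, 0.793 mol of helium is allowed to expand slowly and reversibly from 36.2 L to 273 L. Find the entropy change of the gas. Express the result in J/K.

ΔS_gas = 13.3 J/K

For an isothermal ideal gas ΔS_gas = nR ln(V₂/V₁) = 0.793 × 8.314 × ln(273/36.2) = 13.3 J/K.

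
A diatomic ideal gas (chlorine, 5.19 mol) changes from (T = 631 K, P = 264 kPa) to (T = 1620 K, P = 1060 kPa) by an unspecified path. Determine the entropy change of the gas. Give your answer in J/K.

ΔS = 82.4 J/K

ΔS = nC_p ln(T₂/T₁) − nR ln(P₂/P₁), with C_p = 7R/2 = 29.1 J mol⁻¹ K⁻¹ for a diatomic ideal gas.
ΔS = 5.19 × [29.1 × ln(1620/631) − 8.314 × ln(1060/264)] = 82.4 J/K.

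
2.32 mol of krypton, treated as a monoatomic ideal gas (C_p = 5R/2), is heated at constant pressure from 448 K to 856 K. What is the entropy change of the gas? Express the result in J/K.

ΔS = 31.2 J/K

At constant pressure, ΔS = nC_p ln(T₂/T₁) with C_p = 5R/2 = 20.79 J mol⁻¹ K⁻¹.
ΔS = 2.32 × 20.79 × ln(856/448) = 31.2 J/K.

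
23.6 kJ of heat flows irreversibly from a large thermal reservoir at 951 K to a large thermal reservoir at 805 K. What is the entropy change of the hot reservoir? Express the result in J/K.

The hot reservoir loses heat Q, so ΔS_hot = −Q/T_H = −23600/951 = -24.8 J/K.

ΔS_hot = -24.8 J/K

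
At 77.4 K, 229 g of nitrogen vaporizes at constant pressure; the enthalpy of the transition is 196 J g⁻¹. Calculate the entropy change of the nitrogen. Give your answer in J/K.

Heat absorbed by the substance: Q = mL = 229 × 196 = 44884 J.
At constant T, ΔS = Q_rev/T = 44884 / 77.4 = 580 J/K.

ΔS = 580 J/K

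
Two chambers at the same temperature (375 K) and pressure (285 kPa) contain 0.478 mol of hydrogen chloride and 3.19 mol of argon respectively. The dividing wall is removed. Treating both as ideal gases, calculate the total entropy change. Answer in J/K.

ΔS_mix = 11.8 J/K

Mole fractions: x_A = 0.478/3.67 = 0.13, x_B = 0.87.
ΔS_mix = −R(n_A ln x_A + n_B ln x_B) = −8.314 × (0.478 ln 0.13 + 3.19 ln 0.87) = 11.8 J/K.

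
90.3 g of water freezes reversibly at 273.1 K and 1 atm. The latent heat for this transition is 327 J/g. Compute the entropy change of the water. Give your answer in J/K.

Heat released by the substance: Q = −mL = −90.3 × 327 = −29528.1 J.
At constant T, ΔS = Q_rev/T = −29528.1 / 273.1 = -108 J/K.

ΔS = -108 J/K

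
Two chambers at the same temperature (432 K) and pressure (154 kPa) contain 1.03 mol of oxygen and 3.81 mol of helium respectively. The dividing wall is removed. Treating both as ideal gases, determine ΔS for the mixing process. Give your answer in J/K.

Mole fractions: x_A = 1.03/4.84 = 0.213, x_B = 0.787.
ΔS_mix = −R(n_A ln x_A + n_B ln x_B) = −8.314 × (1.03 ln 0.213 + 3.81 ln 0.787) = 20.8 J/K.

ΔS_mix = 20.8 J/K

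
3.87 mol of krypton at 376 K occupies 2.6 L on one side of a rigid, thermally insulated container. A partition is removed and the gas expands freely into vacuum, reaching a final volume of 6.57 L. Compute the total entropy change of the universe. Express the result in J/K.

No heat is exchanged and no work is done, so the ideal-gas temperature stays constant.
Entropy is a state function; using a reversible isothermal path, ΔS_gas = nR ln(V₂/V₁) = 3.87 × 8.314 × ln(6.57/2.6) = 29.8 J/K.
The insulated surroundings exchange no heat, so ΔS_surr = 0 and ΔS_universe = ΔS_gas.

ΔS_universe = 29.8 J/K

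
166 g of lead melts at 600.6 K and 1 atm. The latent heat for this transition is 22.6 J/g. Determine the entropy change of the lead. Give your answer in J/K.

Heat absorbed by the substance: Q = mL = 166 × 22.6 = 3751.6 J.
At constant T, ΔS = Q_rev/T = 3751.6 / 600.6 = 6.25 J/K.

ΔS = 6.25 J/K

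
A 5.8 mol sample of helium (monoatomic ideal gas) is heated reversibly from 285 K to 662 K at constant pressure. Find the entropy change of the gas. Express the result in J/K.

ΔS = 102 J/K

At constant pressure, ΔS = nC_p ln(T₂/T₁) with C_p = 5R/2 = 20.79 J mol⁻¹ K⁻¹.
ΔS = 5.8 × 20.79 × ln(662/285) = 102 J/K.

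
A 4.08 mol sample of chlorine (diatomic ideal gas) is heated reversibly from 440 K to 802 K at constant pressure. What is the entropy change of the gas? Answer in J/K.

At constant pressure, ΔS = nC_p ln(T₂/T₁) with C_p = 7R/2 = 29.1 J mol⁻¹ K⁻¹.
ΔS = 4.08 × 29.1 × ln(802/440) = 71.3 J/K.

ΔS = 71.3 J/K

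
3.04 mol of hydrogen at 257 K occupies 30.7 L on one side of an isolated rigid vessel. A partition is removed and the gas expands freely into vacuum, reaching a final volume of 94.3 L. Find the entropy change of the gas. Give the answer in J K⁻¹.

For an ideal gas in free expansion Q = 0 and W = 0, so T is unchanged.
Entropy is a state function; using a reversible isothermal path, ΔS_gas = nR ln(V₂/V₁) = 3.04 × 8.314 × ln(94.3/30.7) = 28.4 J/K.

ΔS_gas = 28.4 J/K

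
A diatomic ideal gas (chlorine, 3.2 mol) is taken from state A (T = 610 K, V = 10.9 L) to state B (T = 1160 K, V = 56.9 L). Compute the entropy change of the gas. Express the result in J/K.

Entropy is a state function: ΔS = nC_V ln(T₂/T₁) + nR ln(V₂/V₁), with C_V = 5R/2 = 20.79 J mol⁻¹ K⁻¹ for a diatomic ideal gas.
ΔS = 3.2 × [20.79 × ln(1160/610) + 8.314 × ln(56.9/10.9)] = 86.7 J/K.

ΔS = 86.7 J/K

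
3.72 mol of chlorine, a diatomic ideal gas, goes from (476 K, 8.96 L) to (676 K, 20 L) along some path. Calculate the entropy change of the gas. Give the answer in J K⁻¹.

Entropy is a state function: ΔS = nC_V ln(T₂/T₁) + nR ln(V₂/V₁), with C_V = 5R/2 = 20.79 J mol⁻¹ K⁻¹ for a diatomic ideal gas.
ΔS = 3.72 × [20.79 × ln(676/476) + 8.314 × ln(20/8.96)] = 52 J/K.

ΔS = 52 J/K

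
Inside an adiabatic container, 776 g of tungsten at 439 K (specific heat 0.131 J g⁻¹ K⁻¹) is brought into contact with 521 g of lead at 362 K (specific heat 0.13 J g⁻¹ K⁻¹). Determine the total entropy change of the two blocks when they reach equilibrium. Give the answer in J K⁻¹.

Energy balance: T_f = (m₁c₁T₁ + m₂c₂T₂)/(m₁c₁ + m₂c₂) = 408.21 K.
ΔS₁ = m₁c₁ ln(T_f/T₁) = 101.656 × ln(408.21/439) = -7.392 J/K.
ΔS₂ = m₂c₂ ln(T_f/T₂) = 67.73 × ln(408.21/362) = 8.137 J/K.
ΔS_total = -7.392 + 8.137 = 0.745 J/K.

ΔS_total = 0.745 J/K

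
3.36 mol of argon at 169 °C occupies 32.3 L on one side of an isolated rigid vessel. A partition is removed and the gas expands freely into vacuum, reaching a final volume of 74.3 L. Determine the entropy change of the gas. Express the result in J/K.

ΔS_gas = 23.3 J/K

For an ideal gas in free expansion Q = 0 and W = 0, so T is unchanged.
Entropy is a state function; using a reversible isothermal path, ΔS_gas = nR ln(V₂/V₁) = 3.36 × 8.314 × ln(74.3/32.3) = 23.3 J/K.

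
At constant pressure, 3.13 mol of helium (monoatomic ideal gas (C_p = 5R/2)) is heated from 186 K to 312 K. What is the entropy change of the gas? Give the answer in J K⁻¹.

At constant pressure, ΔS = nC_p ln(T₂/T₁) with C_p = 5R/2 = 20.79 J mol⁻¹ K⁻¹.
ΔS = 3.13 × 20.79 × ln(312/186) = 33.7 J/K.

ΔS = 33.7 J/K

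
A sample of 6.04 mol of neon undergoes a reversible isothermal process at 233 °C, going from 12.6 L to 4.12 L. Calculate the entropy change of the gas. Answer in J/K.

ΔS_gas = -56.1 J/K

For an isothermal ideal gas ΔS_gas = nR ln(V₂/V₁) = 6.04 × 8.314 × ln(4.12/12.6) = -56.1 J/K.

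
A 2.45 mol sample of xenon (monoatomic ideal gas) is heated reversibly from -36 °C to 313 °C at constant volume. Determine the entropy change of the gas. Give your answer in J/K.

In kelvin: T₁ = 237.15 K, T₂ = 586.15 K. At constant volume, ΔS = nC_V ln(T₂/T₁) with C_V = 3R/2 = 12.47 J mol⁻¹ K⁻¹.
ΔS = 2.45 × 12.47 × ln(586.15/237.15) = 27.6 J/K.

ΔS = 27.6 J/K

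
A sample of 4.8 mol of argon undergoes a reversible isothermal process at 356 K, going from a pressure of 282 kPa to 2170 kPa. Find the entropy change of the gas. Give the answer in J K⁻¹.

For an isothermal ideal gas ΔS_gas = nR ln(P₁/P₂) = 4.8 × 8.314 × ln(282/2170) = -81.4 J/K.

ΔS_gas = -81.4 J/K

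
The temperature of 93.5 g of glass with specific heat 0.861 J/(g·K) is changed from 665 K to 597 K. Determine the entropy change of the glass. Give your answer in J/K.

ΔS = -8.68 J/K

ΔS = ∫dQ_rev/T = m c ln(T₂/T₁) = 93.5 × 0.861 × ln(597/665) = -8.68 J/K.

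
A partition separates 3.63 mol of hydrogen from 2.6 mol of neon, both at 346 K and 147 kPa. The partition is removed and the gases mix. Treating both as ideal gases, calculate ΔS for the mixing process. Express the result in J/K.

Mole fractions: x_A = 3.63/6.23 = 0.583, x_B = 0.417.
ΔS_mix = −R(n_A ln x_A + n_B ln x_B) = −8.314 × (3.63 ln 0.583 + 2.6 ln 0.417) = 35.2 J/K.

ΔS_mix = 35.2 J/K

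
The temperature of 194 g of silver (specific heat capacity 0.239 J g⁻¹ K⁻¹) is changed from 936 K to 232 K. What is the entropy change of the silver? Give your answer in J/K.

ΔS = ∫dQ_rev/T = m c ln(T₂/T₁) = 194 × 0.239 × ln(232/936) = -64.7 J/K.

ΔS = -64.7 J/K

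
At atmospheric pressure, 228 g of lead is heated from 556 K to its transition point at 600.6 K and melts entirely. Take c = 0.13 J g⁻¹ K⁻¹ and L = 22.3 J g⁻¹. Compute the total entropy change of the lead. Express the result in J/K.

ΔS = 10.8 J/K

Warming step: ΔS₁ = m c ln(T_tr/T_i) = 228 × 0.13 × ln(600.6/556) = 2.287 J/K.
Phase change: ΔS₂ = +mL/T_tr = 228 × 22.3 / 600.6 = 8.466 J/K.
ΔS_total = (2.287) + (8.466) = 10.8 J/K.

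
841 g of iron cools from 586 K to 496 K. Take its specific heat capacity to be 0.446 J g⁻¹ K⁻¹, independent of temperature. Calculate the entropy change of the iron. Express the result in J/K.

ΔS = -62.5 J/K

ΔS = ∫dQ_rev/T = m c ln(T₂/T₁) = 841 × 0.446 × ln(496/586) = -62.5 J/K.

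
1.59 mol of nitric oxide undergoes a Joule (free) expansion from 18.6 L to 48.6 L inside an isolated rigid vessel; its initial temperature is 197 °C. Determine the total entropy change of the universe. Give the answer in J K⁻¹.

ΔS_universe = 12.7 J/K

For an ideal gas in free expansion Q = 0 and W = 0, so T is unchanged.
Entropy is a state function; using a reversible isothermal path, ΔS_gas = nR ln(V₂/V₁) = 1.59 × 8.314 × ln(48.6/18.6) = 12.7 J/K.
The insulated surroundings exchange no heat, so ΔS_surr = 0 and ΔS_universe = ΔS_gas.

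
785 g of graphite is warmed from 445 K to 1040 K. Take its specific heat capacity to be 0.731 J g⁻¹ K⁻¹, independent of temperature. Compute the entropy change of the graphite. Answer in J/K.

ΔS = 487 J/K

ΔS = ∫dQ_rev/T = m c ln(T₂/T₁) = 785 × 0.731 × ln(1040/445) = 487 J/K.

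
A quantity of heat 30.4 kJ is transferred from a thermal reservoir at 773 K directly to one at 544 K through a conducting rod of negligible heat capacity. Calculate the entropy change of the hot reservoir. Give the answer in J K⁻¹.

The hot reservoir loses heat Q, so ΔS_hot = −Q/T_H = −30400/773 = -39.3 J/K.

ΔS_hot = -39.3 J/K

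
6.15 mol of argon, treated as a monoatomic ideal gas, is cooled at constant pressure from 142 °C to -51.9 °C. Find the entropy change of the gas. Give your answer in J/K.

ΔS = -80.4 J/K

In kelvin: T₁ = 415.15 K, T₂ = 221.25 K. At constant pressure, ΔS = nC_p ln(T₂/T₁) with C_p = 5R/2 = 20.79 J mol⁻¹ K⁻¹.
ΔS = 6.15 × 20.79 × ln(221.25/415.15) = -80.4 J/K.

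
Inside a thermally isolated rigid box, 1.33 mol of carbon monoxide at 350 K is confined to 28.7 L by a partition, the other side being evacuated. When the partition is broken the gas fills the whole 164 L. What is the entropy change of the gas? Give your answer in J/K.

No heat is exchanged and no work is done, so the ideal-gas temperature stays constant.
Entropy is a state function; using a reversible isothermal path, ΔS_gas = nR ln(V₂/V₁) = 1.33 × 8.314 × ln(164/28.7) = 19.3 J/K.

ΔS_gas = 19.3 J/K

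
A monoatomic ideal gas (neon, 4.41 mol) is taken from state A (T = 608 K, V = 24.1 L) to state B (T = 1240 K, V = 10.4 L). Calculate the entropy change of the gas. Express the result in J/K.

ΔS = 8.38 J/K

Entropy is a state function: ΔS = nC_V ln(T₂/T₁) + nR ln(V₂/V₁), with C_V = 3R/2 = 12.47 J mol⁻¹ K⁻¹ for a monoatomic ideal gas.
ΔS = 4.41 × [12.47 × ln(1240/608) + 8.314 × ln(10.4/24.1)] = 8.38 J/K.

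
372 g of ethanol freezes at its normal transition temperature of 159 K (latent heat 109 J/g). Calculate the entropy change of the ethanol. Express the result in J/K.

Heat released by the substance: Q = −mL = −372 × 109 = −40548 J.
At constant T, ΔS = Q_rev/T = −40548 / 159 = -255 J/K.

ΔS = -255 J/K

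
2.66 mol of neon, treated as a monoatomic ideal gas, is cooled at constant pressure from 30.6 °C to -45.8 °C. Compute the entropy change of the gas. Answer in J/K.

In kelvin: T₁ = 303.75 K, T₂ = 227.35 K. At constant pressure, ΔS = nC_p ln(T₂/T₁) with C_p = 5R/2 = 20.79 J mol⁻¹ K⁻¹.
ΔS = 2.66 × 20.79 × ln(227.35/303.75) = -16 J/K.

ΔS = -16 J/K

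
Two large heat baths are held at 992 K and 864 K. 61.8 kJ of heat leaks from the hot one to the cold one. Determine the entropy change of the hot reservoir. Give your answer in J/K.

ΔS_hot = -62.3 J/K

The hot reservoir loses heat Q, so ΔS_hot = −Q/T_H = −61800/992 = -62.3 J/K.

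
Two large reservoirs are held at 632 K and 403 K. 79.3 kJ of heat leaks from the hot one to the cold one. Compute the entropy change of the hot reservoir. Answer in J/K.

The hot reservoir loses heat Q, so ΔS_hot = −Q/T_H = −79300/632 = -125 J/K.

ΔS_hot = -125 J/K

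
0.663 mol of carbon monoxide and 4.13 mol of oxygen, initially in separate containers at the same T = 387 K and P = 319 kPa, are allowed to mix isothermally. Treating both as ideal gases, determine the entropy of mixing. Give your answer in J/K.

ΔS_mix = 16 J/K

Mole fractions: x_A = 0.663/4.79 = 0.138, x_B = 0.862.
ΔS_mix = −R(n_A ln x_A + n_B ln x_B) = −8.314 × (0.663 ln 0.138 + 4.13 ln 0.862) = 16 J/K.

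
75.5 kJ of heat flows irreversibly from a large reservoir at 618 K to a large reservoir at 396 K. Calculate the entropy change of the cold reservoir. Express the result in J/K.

ΔS_cold = 191 J/K

The cold reservoir gains heat Q, so ΔS_cold = +Q/T_C = 75500/396 = 191 J/K.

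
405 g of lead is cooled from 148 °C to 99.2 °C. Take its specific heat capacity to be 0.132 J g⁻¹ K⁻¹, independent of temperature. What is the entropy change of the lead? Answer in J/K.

ΔS = -6.58 J/K

In kelvin: T₁ = 421.15 K, T₂ = 372.35 K. ΔS = ∫dQ_rev/T = m c ln(T₂/T₁) = 405 × 0.132 × ln(372.35/421.15) = -6.58 J/K.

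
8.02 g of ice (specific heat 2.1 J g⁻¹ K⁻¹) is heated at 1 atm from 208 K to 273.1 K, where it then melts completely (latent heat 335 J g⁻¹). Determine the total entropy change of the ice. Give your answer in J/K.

Warming step: ΔS₁ = m c ln(T_tr/T_i) = 8.02 × 2.1 × ln(273.1/208) = 4.586 J/K.
Phase change: ΔS₂ = +mL/T_tr = 8.02 × 335 / 273.1 = 9.838 J/K.
ΔS_total = (4.586) + (9.838) = 14.4 J/K.

ΔS = 14.4 J/K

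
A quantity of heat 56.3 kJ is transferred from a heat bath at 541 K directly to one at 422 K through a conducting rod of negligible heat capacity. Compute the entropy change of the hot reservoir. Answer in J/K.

ΔS_hot = -104 J/K

The hot reservoir loses heat Q, so ΔS_hot = −Q/T_H = −56300/541 = -104 J/K.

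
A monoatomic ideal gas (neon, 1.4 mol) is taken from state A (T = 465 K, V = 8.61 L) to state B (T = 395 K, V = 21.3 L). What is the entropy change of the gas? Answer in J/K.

ΔS = 7.69 J/K

Entropy is a state function: ΔS = nC_V ln(T₂/T₁) + nR ln(V₂/V₁), with C_V = 3R/2 = 12.47 J mol⁻¹ K⁻¹ for a monoatomic ideal gas.
ΔS = 1.4 × [12.47 × ln(395/465) + 8.314 × ln(21.3/8.61)] = 7.69 J/K.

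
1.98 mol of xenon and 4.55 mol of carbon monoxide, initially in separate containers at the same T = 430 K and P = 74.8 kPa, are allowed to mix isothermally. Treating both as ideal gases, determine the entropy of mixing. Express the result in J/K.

ΔS_mix = 33.3 J/K

Mole fractions: x_A = 1.98/6.53 = 0.303, x_B = 0.697.
ΔS_mix = −R(n_A ln x_A + n_B ln x_B) = −8.314 × (1.98 ln 0.303 + 4.55 ln 0.697) = 33.3 J/K.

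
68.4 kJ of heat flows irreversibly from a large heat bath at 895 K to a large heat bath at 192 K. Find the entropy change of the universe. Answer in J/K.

ΔS_total = 280 J/K

ΔS_hot = −Q/T_H = −68400/895 = -76.42 J/K and ΔS_cold = +Q/T_C = 68400/192 = 356.2 J/K.
ΔS_total = -76.42 + 356.2 = 280 J/K, positive as the second law requires.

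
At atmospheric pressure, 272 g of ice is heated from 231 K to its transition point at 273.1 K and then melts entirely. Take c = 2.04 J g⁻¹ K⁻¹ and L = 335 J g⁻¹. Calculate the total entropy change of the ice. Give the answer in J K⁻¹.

Warming step: ΔS₁ = m c ln(T_tr/T_i) = 272 × 2.04 × ln(273.1/231) = 92.9 J/K.
Phase change: ΔS₂ = +mL/T_tr = 272 × 335 / 273.1 = 333.7 J/K.
ΔS_total = (92.9) + (333.7) = 427 J/K.

ΔS = 427 J/K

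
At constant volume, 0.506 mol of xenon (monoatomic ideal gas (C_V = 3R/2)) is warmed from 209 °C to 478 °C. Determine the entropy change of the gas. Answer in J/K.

ΔS = 2.8 J/K

In kelvin: T₁ = 482.15 K, T₂ = 751.15 K. At constant volume, ΔS = nC_V ln(T₂/T₁) with C_V = 3R/2 = 12.47 J mol⁻¹ K⁻¹.
ΔS = 0.506 × 12.47 × ln(751.15/482.15) = 2.8 J/K.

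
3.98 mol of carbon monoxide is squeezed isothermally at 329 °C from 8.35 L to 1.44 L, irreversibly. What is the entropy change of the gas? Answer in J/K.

ΔS_gas = -58.2 J/K

Entropy is a state function, so ΔS_gas depends only on the end states.
For an isothermal ideal gas ΔS_gas = nR ln(V₂/V₁) = 3.98 × 8.314 × ln(1.44/8.35) = -58.2 J/K.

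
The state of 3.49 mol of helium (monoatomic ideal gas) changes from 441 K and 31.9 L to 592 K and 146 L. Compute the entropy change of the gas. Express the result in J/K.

ΔS = 56.9 J/K

Entropy is a state function: ΔS = nC_V ln(T₂/T₁) + nR ln(V₂/V₁), with C_V = 3R/2 = 12.47 J mol⁻¹ K⁻¹ for a monoatomic ideal gas.
ΔS = 3.49 × [12.47 × ln(592/441) + 8.314 × ln(146/31.9)] = 56.9 J/K.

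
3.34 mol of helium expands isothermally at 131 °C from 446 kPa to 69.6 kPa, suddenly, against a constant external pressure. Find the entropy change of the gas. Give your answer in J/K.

Entropy is a state function, so ΔS_gas depends only on the end states.
For an isothermal ideal gas ΔS_gas = nR ln(P₁/P₂) = 3.34 × 8.314 × ln(446/69.6) = 51.6 J/K.

ΔS_gas = 51.6 J/K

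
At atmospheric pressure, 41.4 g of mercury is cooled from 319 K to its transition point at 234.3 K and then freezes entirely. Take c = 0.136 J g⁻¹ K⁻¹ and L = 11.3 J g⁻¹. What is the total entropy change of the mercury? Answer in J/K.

Cooling step: ΔS₁ = m c ln(T_tr/T_i) = 41.4 × 0.136 × ln(234.3/319) = -1.737 J/K.
Phase change: ΔS₂ = −mL/T_tr = −41.4 × 11.3 / 234.3 = -1.997 J/K.
ΔS_total = (-1.737) + (-1.997) = -3.73 J/K.

ΔS = -3.73 J/K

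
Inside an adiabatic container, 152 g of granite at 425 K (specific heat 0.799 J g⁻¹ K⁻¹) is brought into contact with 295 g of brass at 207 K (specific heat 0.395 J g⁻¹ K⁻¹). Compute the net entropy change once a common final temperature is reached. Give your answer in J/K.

Energy balance: T_f = (m₁c₁T₁ + m₂c₂T₂)/(m₁c₁ + m₂c₂) = 318.25 K.
ΔS₁ = m₁c₁ ln(T_f/T₁) = 121.448 × ln(318.25/425) = -35.13 J/K.
ΔS₂ = m₂c₂ ln(T_f/T₂) = 116.525 × ln(318.25/207) = 50.12 J/K.
ΔS_total = -35.13 + 50.12 = 15 J/K.

ΔS_total = 15 J/K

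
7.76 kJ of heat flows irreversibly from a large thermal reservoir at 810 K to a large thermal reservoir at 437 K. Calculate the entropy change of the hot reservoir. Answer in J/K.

The hot reservoir loses heat Q, so ΔS_hot = −Q/T_H = −7760/810 = -9.58 J/K.

ΔS_hot = -9.58 J/K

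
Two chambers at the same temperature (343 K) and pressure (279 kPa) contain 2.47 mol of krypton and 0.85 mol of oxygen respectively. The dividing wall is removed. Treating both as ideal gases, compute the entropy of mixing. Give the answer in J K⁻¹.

Mole fractions: x_A = 2.47/3.32 = 0.744, x_B = 0.256.
ΔS_mix = −R(n_A ln x_A + n_B ln x_B) = −8.314 × (2.47 ln 0.744 + 0.85 ln 0.256) = 15.7 J/K.

ΔS_mix = 15.7 J/K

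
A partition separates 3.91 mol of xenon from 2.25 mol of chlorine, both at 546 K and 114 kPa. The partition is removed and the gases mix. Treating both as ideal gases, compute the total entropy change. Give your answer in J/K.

Mole fractions: x_A = 3.91/6.16 = 0.635, x_B = 0.365.
ΔS_mix = −R(n_A ln x_A + n_B ln x_B) = −8.314 × (3.91 ln 0.635 + 2.25 ln 0.365) = 33.6 J/K.

ΔS_mix = 33.6 J/K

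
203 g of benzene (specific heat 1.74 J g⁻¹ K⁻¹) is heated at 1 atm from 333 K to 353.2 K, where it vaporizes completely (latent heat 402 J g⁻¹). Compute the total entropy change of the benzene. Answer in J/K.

Warming step: ΔS₁ = m c ln(T_tr/T_i) = 203 × 1.74 × ln(353.2/333) = 20.8 J/K.
Phase change: ΔS₂ = +mL/T_tr = 203 × 402 / 353.2 = 231 J/K.
ΔS_total = (20.8) + (231) = 252 J/K.

ΔS = 252 J/K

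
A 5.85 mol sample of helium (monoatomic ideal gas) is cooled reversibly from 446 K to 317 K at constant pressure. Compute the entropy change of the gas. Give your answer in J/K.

At constant pressure, ΔS = nC_p ln(T₂/T₁) with C_p = 5R/2 = 20.79 J mol⁻¹ K⁻¹.
ΔS = 5.85 × 20.79 × ln(317/446) = -41.5 J/K.

ΔS = -41.5 J/K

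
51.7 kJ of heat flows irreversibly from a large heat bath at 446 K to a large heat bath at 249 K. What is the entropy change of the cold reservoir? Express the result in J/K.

The cold reservoir gains heat Q, so ΔS_cold = +Q/T_C = 51700/249 = 208 J/K.

ΔS_cold = 208 J/K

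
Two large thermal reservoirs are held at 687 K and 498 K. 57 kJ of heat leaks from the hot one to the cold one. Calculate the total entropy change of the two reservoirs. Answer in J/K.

ΔS_total = 31.5 J/K

ΔS_hot = −Q/T_H = −57000/687 = -82.97 J/K and ΔS_cold = +Q/T_C = 57000/498 = 114.5 J/K.
ΔS_total = -82.97 + 114.5 = 31.5 J/K, positive as the second law requires.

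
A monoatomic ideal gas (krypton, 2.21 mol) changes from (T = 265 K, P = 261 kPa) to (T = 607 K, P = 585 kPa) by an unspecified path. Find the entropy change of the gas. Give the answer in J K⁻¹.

ΔS = 23.2 J/K

ΔS = nC_p ln(T₂/T₁) − nR ln(P₂/P₁), with C_p = 5R/2 = 20.79 J mol⁻¹ K⁻¹ for a monoatomic ideal gas.
ΔS = 2.21 × [20.79 × ln(607/265) − 8.314 × ln(585/261)] = 23.2 J/K.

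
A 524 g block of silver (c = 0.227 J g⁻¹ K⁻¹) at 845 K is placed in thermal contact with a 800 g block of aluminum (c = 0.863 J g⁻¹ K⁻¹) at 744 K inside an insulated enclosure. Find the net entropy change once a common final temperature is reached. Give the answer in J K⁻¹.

ΔS_total = 0.847 J/K

Energy balance: T_f = (m₁c₁T₁ + m₂c₂T₂)/(m₁c₁ + m₂c₂) = 758.84 K.
ΔS₁ = m₁c₁ ln(T_f/T₁) = 118.948 × ln(758.84/845) = -12.792 J/K.
ΔS₂ = m₂c₂ ln(T_f/T₂) = 690.4 × ln(758.84/744) = 13.639 J/K.
ΔS_total = -12.792 + 13.639 = 0.847 J/K.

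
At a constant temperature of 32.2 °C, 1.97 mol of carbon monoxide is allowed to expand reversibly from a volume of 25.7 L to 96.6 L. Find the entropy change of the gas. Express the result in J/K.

ΔS_gas = 21.7 J/K

For an isothermal ideal gas ΔS_gas = nR ln(V₂/V₁) = 1.97 × 8.314 × ln(96.6/25.7) = 21.7 J/K.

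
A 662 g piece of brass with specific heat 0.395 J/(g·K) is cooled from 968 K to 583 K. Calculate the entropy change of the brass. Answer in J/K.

ΔS = -133 J/K

ΔS = ∫dQ_rev/T = m c ln(T₂/T₁) = 662 × 0.395 × ln(583/968) = -133 J/K.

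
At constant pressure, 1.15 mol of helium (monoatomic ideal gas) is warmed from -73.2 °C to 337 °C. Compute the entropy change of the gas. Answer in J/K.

In kelvin: T₁ = 199.95 K, T₂ = 610.15 K. At constant pressure, ΔS = nC_p ln(T₂/T₁) with C_p = 5R/2 = 20.79 J mol⁻¹ K⁻¹.
ΔS = 1.15 × 20.79 × ln(610.15/199.95) = 26.7 J/K.

ΔS = 26.7 J/K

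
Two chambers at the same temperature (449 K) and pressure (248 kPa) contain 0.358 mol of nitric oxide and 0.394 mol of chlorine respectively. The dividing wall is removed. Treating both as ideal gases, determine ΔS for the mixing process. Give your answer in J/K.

ΔS_mix = 4.33 J/K

Mole fractions: x_A = 0.358/0.752 = 0.476, x_B = 0.524.
ΔS_mix = −R(n_A ln x_A + n_B ln x_B) = −8.314 × (0.358 ln 0.476 + 0.394 ln 0.524) = 4.33 J/K.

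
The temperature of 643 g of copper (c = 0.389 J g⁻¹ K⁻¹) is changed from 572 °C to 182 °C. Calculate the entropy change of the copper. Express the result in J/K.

ΔS = -155 J/K

In kelvin: T₁ = 845.15 K, T₂ = 455.15 K. ΔS = ∫dQ_rev/T = m c ln(T₂/T₁) = 643 × 0.389 × ln(455.15/845.15) = -155 J/K.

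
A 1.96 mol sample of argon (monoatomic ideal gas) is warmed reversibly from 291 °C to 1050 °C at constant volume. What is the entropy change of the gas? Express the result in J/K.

In kelvin: T₁ = 564.15 K, T₂ = 1323.15 K. At constant volume, ΔS = nC_V ln(T₂/T₁) with C_V = 3R/2 = 12.47 J mol⁻¹ K⁻¹.
ΔS = 1.96 × 12.47 × ln(1323.15/564.15) = 20.8 J/K.

ΔS = 20.8 J/K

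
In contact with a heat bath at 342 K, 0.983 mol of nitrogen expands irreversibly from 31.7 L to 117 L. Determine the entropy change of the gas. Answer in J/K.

ΔS_gas = 10.7 J/K

Entropy is a state function, so ΔS_gas depends only on the end states.
For an isothermal ideal gas ΔS_gas = nR ln(V₂/V₁) = 0.983 × 8.314 × ln(117/31.7) = 10.7 J/K.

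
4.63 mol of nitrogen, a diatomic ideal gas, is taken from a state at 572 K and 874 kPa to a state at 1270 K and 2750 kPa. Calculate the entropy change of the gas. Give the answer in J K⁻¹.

ΔS = 63.3 J/K

ΔS = nC_p ln(T₂/T₁) − nR ln(P₂/P₁), with C_p = 7R/2 = 29.1 J mol⁻¹ K⁻¹ for a diatomic ideal gas.
ΔS = 4.63 × [29.1 × ln(1270/572) − 8.314 × ln(2750/874)] = 63.3 J/K.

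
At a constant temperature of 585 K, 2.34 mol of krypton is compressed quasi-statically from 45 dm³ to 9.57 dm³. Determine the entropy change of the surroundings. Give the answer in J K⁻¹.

For an isothermal ideal gas ΔS_gas = nR ln(V₂/V₁) = 2.34 × 8.314 × ln(9.57/45) = -30.1 J/K.
The process is reversible, so ΔS_surr = −ΔS_gas = 30.1 J/K and ΔS_universe = 0.

ΔS_surr = 30.1 J/K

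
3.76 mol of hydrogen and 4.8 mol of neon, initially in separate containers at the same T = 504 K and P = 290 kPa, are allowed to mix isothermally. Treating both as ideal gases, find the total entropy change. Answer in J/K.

ΔS_mix = 48.8 J/K

Mole fractions: x_A = 3.76/8.56 = 0.439, x_B = 0.561.
ΔS_mix = −R(n_A ln x_A + n_B ln x_B) = −8.314 × (3.76 ln 0.439 + 4.8 ln 0.561) = 48.8 J/K.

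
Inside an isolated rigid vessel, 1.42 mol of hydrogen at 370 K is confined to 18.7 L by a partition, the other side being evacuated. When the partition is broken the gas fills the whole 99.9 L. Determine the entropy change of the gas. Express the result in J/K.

ΔS_gas = 19.8 J/K

For an ideal gas in free expansion Q = 0 and W = 0, so T is unchanged.
Entropy is a state function; using a reversible isothermal path, ΔS_gas = nR ln(V₂/V₁) = 1.42 × 8.314 × ln(99.9/18.7) = 19.8 J/K.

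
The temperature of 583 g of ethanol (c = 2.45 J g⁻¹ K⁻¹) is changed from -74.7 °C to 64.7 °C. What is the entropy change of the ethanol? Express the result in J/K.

In kelvin: T₁ = 198.45 K, T₂ = 337.85 K. ΔS = ∫dQ_rev/T = m c ln(T₂/T₁) = 583 × 2.45 × ln(337.85/198.45) = 760 J/K.

ΔS = 760 J/K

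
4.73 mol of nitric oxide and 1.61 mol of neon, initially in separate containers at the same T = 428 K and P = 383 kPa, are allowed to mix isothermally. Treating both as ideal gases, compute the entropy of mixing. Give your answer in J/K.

ΔS_mix = 29.9 J/K

Mole fractions: x_A = 4.73/6.34 = 0.746, x_B = 0.254.
ΔS_mix = −R(n_A ln x_A + n_B ln x_B) = −8.314 × (4.73 ln 0.746 + 1.61 ln 0.254) = 29.9 J/K.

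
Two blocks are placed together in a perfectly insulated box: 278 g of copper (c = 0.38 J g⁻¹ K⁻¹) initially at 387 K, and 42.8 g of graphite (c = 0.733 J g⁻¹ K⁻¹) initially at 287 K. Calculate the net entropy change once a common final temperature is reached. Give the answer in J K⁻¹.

Energy balance: T_f = (m₁c₁T₁ + m₂c₂T₂)/(m₁c₁ + m₂c₂) = 364.1 K.
ΔS₁ = m₁c₁ ln(T_f/T₁) = 105.64 × ln(364.1/387) = -6.443 J/K.
ΔS₂ = m₂c₂ ln(T_f/T₂) = 31.3724 × ln(364.1/287) = 7.465 J/K.
ΔS_total = -6.443 + 7.465 = 1.02 J/K.

ΔS_total = 1.02 J/K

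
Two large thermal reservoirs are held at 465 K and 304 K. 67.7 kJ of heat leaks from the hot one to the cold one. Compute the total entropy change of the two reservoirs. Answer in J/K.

ΔS_total = 77.1 J/K

ΔS_hot = −Q/T_H = −67700/465 = -145.6 J/K and ΔS_cold = +Q/T_C = 67700/304 = 222.7 J/K.
ΔS_total = -145.6 + 222.7 = 77.1 J/K, positive as the second law requires.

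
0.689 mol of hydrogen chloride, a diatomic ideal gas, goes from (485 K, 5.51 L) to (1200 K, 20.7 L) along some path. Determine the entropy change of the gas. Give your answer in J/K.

ΔS = 20.6 J/K

Entropy is a state function: ΔS = nC_V ln(T₂/T₁) + nR ln(V₂/V₁), with C_V = 5R/2 = 20.79 J mol⁻¹ K⁻¹ for a diatomic ideal gas.
ΔS = 0.689 × [20.79 × ln(1200/485) + 8.314 × ln(20.7/5.51)] = 20.6 J/K.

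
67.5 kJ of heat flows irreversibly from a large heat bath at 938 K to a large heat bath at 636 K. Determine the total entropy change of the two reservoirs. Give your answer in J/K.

ΔS_total = 34.2 J/K

ΔS_hot = −Q/T_H = −67500/938 = -71.962 J/K and ΔS_cold = +Q/T_C = 67500/636 = 106.13 J/K.
ΔS_total = -71.962 + 106.13 = 34.2 J/K, positive as the second law requires.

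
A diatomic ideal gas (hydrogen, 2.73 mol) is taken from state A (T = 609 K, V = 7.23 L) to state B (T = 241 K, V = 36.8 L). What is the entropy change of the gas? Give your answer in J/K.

Entropy is a state function: ΔS = nC_V ln(T₂/T₁) + nR ln(V₂/V₁), with C_V = 5R/2 = 20.79 J mol⁻¹ K⁻¹ for a diatomic ideal gas.
ΔS = 2.73 × [20.79 × ln(241/609) + 8.314 × ln(36.8/7.23)] = -15.7 J/K.

ΔS = -15.7 J/K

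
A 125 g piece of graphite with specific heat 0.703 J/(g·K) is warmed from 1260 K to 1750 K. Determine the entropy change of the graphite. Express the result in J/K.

ΔS = ∫dQ_rev/T = m c ln(T₂/T₁) = 125 × 0.703 × ln(1750/1260) = 28.9 J/K.

ΔS = 28.9 J/K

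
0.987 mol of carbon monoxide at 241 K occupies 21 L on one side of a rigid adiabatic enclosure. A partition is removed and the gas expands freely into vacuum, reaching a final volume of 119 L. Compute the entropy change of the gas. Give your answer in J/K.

For an ideal gas in free expansion Q = 0 and W = 0, so T is unchanged.
Entropy is a state function; using a reversible isothermal path, ΔS_gas = nR ln(V₂/V₁) = 0.987 × 8.314 × ln(119/21) = 14.2 J/K.

ΔS_gas = 14.2 J/K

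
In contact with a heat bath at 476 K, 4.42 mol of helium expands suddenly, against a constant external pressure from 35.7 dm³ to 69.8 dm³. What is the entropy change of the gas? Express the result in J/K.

Entropy is a state function, so ΔS_gas depends only on the end states.
For an isothermal ideal gas ΔS_gas = nR ln(V₂/V₁) = 4.42 × 8.314 × ln(69.8/35.7) = 24.6 J/K.

ΔS_gas = 24.6 J/K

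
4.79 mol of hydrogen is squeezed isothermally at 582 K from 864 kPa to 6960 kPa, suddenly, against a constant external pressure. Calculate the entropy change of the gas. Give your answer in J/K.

Entropy is a state function, so ΔS_gas depends only on the end states.
For an isothermal ideal gas ΔS_gas = nR ln(P₁/P₂) = 4.79 × 8.314 × ln(864/6960) = -83.1 J/K.

ΔS_gas = -83.1 J/K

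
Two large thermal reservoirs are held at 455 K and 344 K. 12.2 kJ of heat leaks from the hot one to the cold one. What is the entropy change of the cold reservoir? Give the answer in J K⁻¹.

ΔS_cold = 35.5 J/K

The cold reservoir gains heat Q, so ΔS_cold = +Q/T_C = 12200/344 = 35.5 J/K.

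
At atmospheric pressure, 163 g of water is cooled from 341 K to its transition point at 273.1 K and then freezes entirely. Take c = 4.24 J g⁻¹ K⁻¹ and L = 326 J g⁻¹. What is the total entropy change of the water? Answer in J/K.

ΔS = -348 J/K

Cooling step: ΔS₁ = m c ln(T_tr/T_i) = 163 × 4.24 × ln(273.1/341) = -153.5 J/K.
Phase change: ΔS₂ = −mL/T_tr = −163 × 326 / 273.1 = -194.6 J/K.
ΔS_total = (-153.5) + (-194.6) = -348 J/K.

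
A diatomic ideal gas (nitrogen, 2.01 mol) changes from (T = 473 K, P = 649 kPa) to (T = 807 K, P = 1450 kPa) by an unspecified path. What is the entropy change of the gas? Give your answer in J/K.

ΔS = 17.8 J/K

ΔS = nC_p ln(T₂/T₁) − nR ln(P₂/P₁), with C_p = 7R/2 = 29.1 J mol⁻¹ K⁻¹ for a diatomic ideal gas.
ΔS = 2.01 × [29.1 × ln(807/473) − 8.314 × ln(1450/649)] = 17.8 J/K.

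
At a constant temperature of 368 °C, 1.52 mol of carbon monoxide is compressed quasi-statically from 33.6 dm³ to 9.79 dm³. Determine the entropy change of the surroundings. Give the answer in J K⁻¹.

For an isothermal ideal gas ΔS_gas = nR ln(V₂/V₁) = 1.52 × 8.314 × ln(9.79/33.6) = -15.6 J/K.
The process is reversible, so ΔS_surr = −ΔS_gas = 15.6 J/K and ΔS_universe = 0.

ΔS_surr = 15.6 J/K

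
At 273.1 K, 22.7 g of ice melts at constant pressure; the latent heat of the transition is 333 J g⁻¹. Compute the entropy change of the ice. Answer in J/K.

ΔS = 27.7 J/K

Heat absorbed by the substance: Q = mL = 22.7 × 333 = 7559.1 J.
At constant T, ΔS = Q_rev/T = 7559.1 / 273.1 = 27.7 J/K.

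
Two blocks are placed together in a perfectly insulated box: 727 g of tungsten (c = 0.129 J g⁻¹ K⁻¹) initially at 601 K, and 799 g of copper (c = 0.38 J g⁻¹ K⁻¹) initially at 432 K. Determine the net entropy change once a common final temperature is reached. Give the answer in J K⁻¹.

ΔS_total = 4.13 J/K

Energy balance: T_f = (m₁c₁T₁ + m₂c₂T₂)/(m₁c₁ + m₂c₂) = 471.88 K.
ΔS₁ = m₁c₁ ln(T_f/T₁) = 93.783 × ln(471.88/601) = -22.68 J/K.
ΔS₂ = m₂c₂ ln(T_f/T₂) = 303.62 × ln(471.88/432) = 26.81 J/K.
ΔS_total = -22.68 + 26.81 = 4.13 J/K.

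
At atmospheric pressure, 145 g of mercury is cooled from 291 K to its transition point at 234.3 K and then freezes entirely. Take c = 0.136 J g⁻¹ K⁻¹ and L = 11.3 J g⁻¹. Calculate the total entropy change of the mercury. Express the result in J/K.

Cooling step: ΔS₁ = m c ln(T_tr/T_i) = 145 × 0.136 × ln(234.3/291) = -4.274 J/K.
Phase change: ΔS₂ = −mL/T_tr = −145 × 11.3 / 234.3 = -6.993 J/K.
ΔS_total = (-4.274) + (-6.993) = -11.3 J/K.

ΔS = -11.3 J/K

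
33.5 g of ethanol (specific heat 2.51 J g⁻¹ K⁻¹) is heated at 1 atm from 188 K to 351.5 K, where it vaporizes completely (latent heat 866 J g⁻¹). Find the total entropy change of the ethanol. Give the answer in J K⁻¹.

ΔS = 135 J/K

Warming step: ΔS₁ = m c ln(T_tr/T_i) = 33.5 × 2.51 × ln(351.5/188) = 52.62 J/K.
Phase change: ΔS₂ = +mL/T_tr = 33.5 × 866 / 351.5 = 82.53 J/K.
ΔS_total = (52.62) + (82.53) = 135 J/K.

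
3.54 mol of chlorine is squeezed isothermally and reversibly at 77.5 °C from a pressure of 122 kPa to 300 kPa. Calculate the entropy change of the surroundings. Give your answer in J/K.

ΔS_surr = 26.5 J/K

For an isothermal ideal gas ΔS_gas = nR ln(P₁/P₂) = 3.54 × 8.314 × ln(122/300) = -26.5 J/K.
The process is reversible, so ΔS_surr = −ΔS_gas = 26.5 J/K and ΔS_universe = 0.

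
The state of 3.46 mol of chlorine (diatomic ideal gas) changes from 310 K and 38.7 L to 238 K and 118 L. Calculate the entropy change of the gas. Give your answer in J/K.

Entropy is a state function: ΔS = nC_V ln(T₂/T₁) + nR ln(V₂/V₁), with C_V = 5R/2 = 20.79 J mol⁻¹ K⁻¹ for a diatomic ideal gas.
ΔS = 3.46 × [20.79 × ln(238/310) + 8.314 × ln(118/38.7)] = 13.1 J/K.

ΔS = 13.1 J/K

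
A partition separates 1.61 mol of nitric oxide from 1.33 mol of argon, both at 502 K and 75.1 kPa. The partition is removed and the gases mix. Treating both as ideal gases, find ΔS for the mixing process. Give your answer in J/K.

ΔS_mix = 16.8 J/K

Mole fractions: x_A = 1.61/2.94 = 0.548, x_B = 0.452.
ΔS_mix = −R(n_A ln x_A + n_B ln x_B) = −8.314 × (1.61 ln 0.548 + 1.33 ln 0.452) = 16.8 J/K.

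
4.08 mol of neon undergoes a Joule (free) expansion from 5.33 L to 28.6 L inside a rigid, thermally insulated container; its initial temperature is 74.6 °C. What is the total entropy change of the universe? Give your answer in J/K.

ΔS_universe = 57 J/K

For an ideal gas in free expansion Q = 0 and W = 0, so T is unchanged.
Entropy is a state function; using a reversible isothermal path, ΔS_gas = nR ln(V₂/V₁) = 4.08 × 8.314 × ln(28.6/5.33) = 57 J/K.
The insulated surroundings exchange no heat, so ΔS_surr = 0 and ΔS_universe = ΔS_gas.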